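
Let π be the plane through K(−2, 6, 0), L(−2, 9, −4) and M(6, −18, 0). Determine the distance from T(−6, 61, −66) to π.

KL = (0, 3, −4) and KM = (8, −24, 0), so a normal is n = KL × KM = (−96, −32, −24).
Then n·(−6, 61, −66) − 0 = 208.
|n| = √(9216 + 1024 + 576) = 104, so the distance is |208|/104 = 2.

2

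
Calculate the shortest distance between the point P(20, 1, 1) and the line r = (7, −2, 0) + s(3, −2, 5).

√141

Direction vector d = (3, −2, 5).
AP = (13, 3, 1), and AP × d = (17, −62, −35).
|AP × d|² = 5358 and |d|² = 38, so the distance is √(5358/38) = √141.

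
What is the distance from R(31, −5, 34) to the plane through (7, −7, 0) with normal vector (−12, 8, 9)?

The plane has equation n·(r − (7, −7, 0)) = 0, i.e. n·r = -140.
d = |(-12)·31 + 8·(-5) + 9·34 − (-140)| / √(144 + 64 + 81) = |34| / 17 = 2.

2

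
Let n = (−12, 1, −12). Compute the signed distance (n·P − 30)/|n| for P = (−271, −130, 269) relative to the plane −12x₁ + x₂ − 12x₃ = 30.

-8

n·P − 30 = -136.
|n| = 17, so the signed distance is -136/17 = -8.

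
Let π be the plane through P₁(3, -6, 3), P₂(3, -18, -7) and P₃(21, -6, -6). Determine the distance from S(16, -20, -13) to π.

P₁P₂ = (0, -12, -10) and P₁P₃ = (18, 0, -9), so a normal is n = P₁P₂ × P₁P₃ = (108, -180, 216).
n = (108, -180, 216); n·P − 2052 = 468; |n| = 36√70; distance = 468/(36√70) = 13/√70.

13/√70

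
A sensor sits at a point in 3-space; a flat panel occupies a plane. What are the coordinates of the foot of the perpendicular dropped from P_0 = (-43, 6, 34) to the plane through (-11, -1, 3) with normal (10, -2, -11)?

(-13, 0, 1)

n = (10, -2, -11), |n|² = 225, and n·P_0 − (-141) = -675.
t = -675/225 = -3, so the foot is P_0 − t·n = (-43, 6, 34) − (-3)·(10, -2, -11) = (-13, 0, 1).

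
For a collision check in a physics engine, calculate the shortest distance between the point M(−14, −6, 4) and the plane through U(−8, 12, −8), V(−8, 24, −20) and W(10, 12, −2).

12√19/19

UV = (0, 12, −12) and UW = (18, 0, 6), so a normal is n = UV × UW = (72, −216, −216).
d = |72·(-14) + (-216)·(-6) + (-216)·4 − (-1440)| / √(5184 + 46656 + 46656) = |864| / (72√19) = 12/√19.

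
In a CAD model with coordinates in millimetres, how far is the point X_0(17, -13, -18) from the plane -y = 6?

d = |(-1)·(-13) − 6| / √(0 + 1 + 0) = |7| / 1 = 7.

7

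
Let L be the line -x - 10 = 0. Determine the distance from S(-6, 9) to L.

4

d = |(-1)·(-6) + 0·9 − 10| / √(1 + 0) = |-4|/1 = 4.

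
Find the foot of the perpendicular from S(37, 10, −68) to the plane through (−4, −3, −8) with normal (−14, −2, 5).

(-19, 2, -48)

n = (−14, −2, 5), |n|² = 225, and n·S − 22 = -900.
t = -900/225 = -4, so the foot is S − t·n = (37, 10, −68) − (-4)·(−14, −2, 5) = (−19, 2, −48).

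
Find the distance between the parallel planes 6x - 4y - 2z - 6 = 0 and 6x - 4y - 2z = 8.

With common normal n = (6, -4, -2) (|n| = 2√14), the distance is |6 − 8|/|n| = 2/(2√14) = √14/14.

1/√14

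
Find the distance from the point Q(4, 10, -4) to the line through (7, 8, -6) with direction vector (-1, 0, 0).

2√2

Direction vector d = (-1, 0, 0).
AP = (-3, 2, 2), and AP × d = (0, -2, 2).
|AP × d|² = 8 and |d|² = 1, so the distance is √8 = 2√2.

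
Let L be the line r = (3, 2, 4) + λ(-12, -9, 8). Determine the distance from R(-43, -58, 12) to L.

34

Direction vector d = (-12, -9, 8).
AP = (-46, -60, 8), and AP × d = (-408, 272, -306).
|AP × d|² = 334084 and |d|² = 289, so the distance is √(334084/289) = √1156 = 34.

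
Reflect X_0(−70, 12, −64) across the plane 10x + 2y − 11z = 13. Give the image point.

n = (10, 2, −11), |n|² = 225, n·X_0 − 13 = 15, so t = 15/225 = 1/15.
Foot F = X_0 − (1/15)·n = (−212/3, 178/15, −949/15); the reflection is 2F − X_0 = (−214/3, 176/15, −938/15).

(-214/3, 176/15, -938/15)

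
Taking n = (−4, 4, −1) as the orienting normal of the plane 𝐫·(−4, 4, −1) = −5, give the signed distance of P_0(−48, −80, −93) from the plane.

-10√33/11

n·P_0 − (-5) = -30.
|n| = √33, so the signed distance is -10√33/11.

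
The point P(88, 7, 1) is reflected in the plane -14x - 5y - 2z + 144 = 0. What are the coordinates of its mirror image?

(-52, -43, -19)

n = (-14, -5, -2), |n|² = 225, n·P − (-144) = -1125, so t = -1125/225 = -5.
Foot F = P − (-5)·n = (18, -18, -9); the reflection is 2F − P = (-52, -43, -19).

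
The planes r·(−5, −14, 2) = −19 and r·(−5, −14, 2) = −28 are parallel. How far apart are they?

Both planes have normal n = (−5, −14, 2), |n| = 15. Any point on the first plane is at distance |(-28) − (-19)|/|n| = 9/15 = 3/5 from the second.

3/5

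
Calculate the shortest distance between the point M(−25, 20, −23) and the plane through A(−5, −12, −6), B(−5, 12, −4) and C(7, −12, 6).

4/17

AB = (0, 24, 2) and AC = (12, 0, 12), so a normal is n = AB × AC = (288, 24, −288).
Then n·(−25, 20, −23) − 0 = −96.
|n| = √(82944 + 576 + 82944) = 408, so the distance is |-96|/408 = 4/17.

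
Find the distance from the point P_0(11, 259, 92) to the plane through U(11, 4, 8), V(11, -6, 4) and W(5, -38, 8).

UV = (0, -10, -4) and UW = (-6, -42, 0), so a normal is n = UV × UW = (-168, 24, -60).
Then n·(11, 259, 92) - (-2232) = 1080.
|n| = √(28224 + 576 + 3600) = 180, so the distance is |1080|/180 = 6.

6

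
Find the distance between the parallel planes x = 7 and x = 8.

1

Both planes have normal n = (1, 0, 0), |n| = 1. Any point on the first plane is at distance |8 − 7|/|n| = 1/1 = 1 from the second.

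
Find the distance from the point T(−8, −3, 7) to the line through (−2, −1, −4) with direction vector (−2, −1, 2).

Direction vector d = (−2, −1, 2).
AP = (−6, −2, 11); AP·d = 36, |AP|² = 161, |d|² = 9.
distance² = |AP|² − (AP·d)²/|d|² = 161 − 1296/9 = 17, so the distance is √17.

√17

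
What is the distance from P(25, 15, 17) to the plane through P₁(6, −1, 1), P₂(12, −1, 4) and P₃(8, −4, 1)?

P₁P₂ = (6, 0, 3) and P₁P₃ = (2, −3, 0), so a normal is n = P₁P₂ × P₁P₃ = (9, 6, −18).
n = (9, 6, −18); n·P − 30 = -21; |n| = 21; distance = 21/21 = 1.

1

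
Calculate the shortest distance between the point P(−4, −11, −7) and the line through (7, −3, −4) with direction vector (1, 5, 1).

√86

Direction vector d = (1, 5, 1).
AP = (−11, −8, −3); AP·d = -54, |AP|² = 194, |d|² = 27.
distance² = |AP|² − (AP·d)²/|d|² = 194 − 2916/27 = 86, so the distance is √86.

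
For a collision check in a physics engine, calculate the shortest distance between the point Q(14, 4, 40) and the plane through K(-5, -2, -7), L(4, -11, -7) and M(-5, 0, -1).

28/√19

KL = (9, -9, 0) and KM = (0, 2, 6), so a normal is n = KL × KM = (-54, -54, 18).
Then n·(14, 4, 40) - 252 = -504.
|n| = √(2916 + 2916 + 324) = 18√19, so the distance is |-504|/(18√19) = 28/√19.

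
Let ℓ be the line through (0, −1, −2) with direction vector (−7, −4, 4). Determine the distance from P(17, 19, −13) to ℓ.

9

Direction vector d = (−7, −4, 4).
AP = (17, 20, −11), and AP × d = (36, 9, 72).
|AP × d|² = 6561 and |d|² = 81, so the distance is √(6561/81) = √81 = 9.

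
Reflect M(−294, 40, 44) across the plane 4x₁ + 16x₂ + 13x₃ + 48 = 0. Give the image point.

(-6206/21, 712/21, 820/21)

n = (4, 16, 13), |n|² = 441, n·M − (-48) = 84, so t = 84/441 = 4/21.
Foot F = M − (4/21)·n = (−6190/21, 776/21, 872/21); the reflection is 2F − M = (−6206/21, 712/21, 820/21).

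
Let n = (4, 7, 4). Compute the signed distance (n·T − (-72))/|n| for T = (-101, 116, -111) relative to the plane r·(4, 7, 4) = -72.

n·T − (-72) = 36.
|n| = 9, so the signed distance is 36/9 = 4.

4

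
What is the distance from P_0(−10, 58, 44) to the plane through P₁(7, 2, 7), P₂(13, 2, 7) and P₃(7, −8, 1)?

√34/2

P₁P₂ = (6, 0, 0) and P₁P₃ = (0, −10, −6), so a normal is n = P₁P₂ × P₁P₃ = (0, 36, −60).
d = |36·58 + (-60)·44 − (-348)| / √(0 + 1296 + 3600) = |-204| / (12√34) = 17/√34.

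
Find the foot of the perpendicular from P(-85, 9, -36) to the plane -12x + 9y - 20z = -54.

The perpendicular from P has direction n = (-12, 9, -20): r = (-85, 9, -36) + λ(-12, 9, -20).
Substitute into the plane: n·(P + λn) = -54 gives 1821 + 625λ = -54, so λ = -3.
Foot = (-85, 9, -36) + (-3)·(-12, 9, -20) = (-49, -18, 24).

(-49, -18, 24)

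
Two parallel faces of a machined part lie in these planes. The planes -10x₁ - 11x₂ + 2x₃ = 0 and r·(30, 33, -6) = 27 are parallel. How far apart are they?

3/5

Divide the second equation by -3 to match normals: -10x₁ - 11x₂ + 2x₃ = -9.
With common normal n = (-10, -11, 2) (|n| = 15), the distance is |0 − (-9)|/|n| = 9/15 = 3/5.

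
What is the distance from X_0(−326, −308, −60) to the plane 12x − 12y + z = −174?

Normal vector n = (12, −12, 1), and n·(−326, −308, −60) − (−174) = −102.
|n| = √(144 + 144 + 1) = 17, so the distance is |-102|/17 = 6.

6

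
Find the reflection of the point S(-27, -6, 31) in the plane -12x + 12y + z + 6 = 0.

n = (-12, 12, 1), |n|² = 289, n·S − (-6) = 289, so t = 289/289 = 1.
Foot F = S − 1·n = (-15, -18, 30); the reflection is 2F − S = (-3, -30, 29).

(-3, -30, 29)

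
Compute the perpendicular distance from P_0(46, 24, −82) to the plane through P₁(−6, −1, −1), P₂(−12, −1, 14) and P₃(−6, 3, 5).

P₁P₂ = (−6, 0, 15) and P₁P₃ = (0, 4, 6), so a normal is n = P₁P₂ × P₁P₃ = (−60, 36, −24).
Then n·(46, 24, −82) − 348 = −276.
|n| = √(3600 + 1296 + 576) = 12√38, so the distance is |-276|/(12√38) = 23√38/38.

23√38/38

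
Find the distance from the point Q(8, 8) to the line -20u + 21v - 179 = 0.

171/29

The normal to the line is n = (-20, 21) with |n| = 29.
|n·Q − 179| = |8 − 179| = 171, so the distance is 171/29.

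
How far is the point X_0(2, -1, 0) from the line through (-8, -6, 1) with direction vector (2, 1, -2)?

Direction vector d = (2, 1, -2).
AP = (10, 5, -1); AP·d = 27, |AP|² = 126, |d|² = 9.
distance² = |AP|² − (AP·d)²/|d|² = 126 − 729/9 = 45, so the distance is 3√5.

3√5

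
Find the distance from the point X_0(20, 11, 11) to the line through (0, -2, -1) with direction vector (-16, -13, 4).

4√17

Direction vector d = (-16, -13, 4).
AP = (20, 13, 12); AP·d = -441, |AP|² = 713, |d|² = 441.
distance² = |AP|² − (AP·d)²/|d|² = 713 − 194481/441 = 272, so the distance is 4√17.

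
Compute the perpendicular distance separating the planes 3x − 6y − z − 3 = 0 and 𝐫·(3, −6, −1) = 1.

2/√46

With common normal n = (3, −6, −1) (|n| = √46), the distance is |3 − 1|/|n| = 2/√46.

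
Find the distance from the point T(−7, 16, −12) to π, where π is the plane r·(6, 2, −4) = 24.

n = (6, 2, −4); n·P − 24 = 14; |n| = 2√14; distance = 14/(2√14) = √14/2.

√14/2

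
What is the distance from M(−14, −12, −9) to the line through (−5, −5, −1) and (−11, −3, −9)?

3√10

A direction vector is d = (−6, 2, −8).
AP = (−9, −7, −8), and AP × d = (72, −24, −60).
|AP × d|² = 9360 and |d|² = 104, so the distance is √(9360/104) = √90 = 3√10.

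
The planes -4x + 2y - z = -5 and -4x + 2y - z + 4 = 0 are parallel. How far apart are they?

1/√21

With common normal n = (-4, 2, -1) (|n| = √21), the distance is |(-5) − (-4)|/|n| = 1/√21 = √21/21.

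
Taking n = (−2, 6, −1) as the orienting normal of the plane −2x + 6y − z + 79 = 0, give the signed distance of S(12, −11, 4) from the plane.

n·S − (-79) = -15.
|n| = √41, so the signed distance is -15√41/41.

-15√41/41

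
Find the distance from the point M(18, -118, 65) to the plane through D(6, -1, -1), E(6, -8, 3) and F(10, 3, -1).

DE = (0, -7, 4) and DF = (4, 4, 0), so a normal is n = DE × DF = (-16, 16, 28).
n = (-16, 16, 28); n·P − (-140) = -216; |n| = 36; distance = 216/36 = 6.

6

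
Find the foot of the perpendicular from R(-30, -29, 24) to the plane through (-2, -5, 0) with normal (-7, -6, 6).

(-2, -5, 0)

The perpendicular from R has direction n = (-7, -6, 6): r = (-30, -29, 24) + μ(-7, -6, 6).
Substitute into the plane: n·(R + μn) = 44 gives 528 + 121μ = 44, so μ = -4.
Foot = (-30, -29, 24) + (-4)·(-7, -6, 6) = (-2, -5, 0).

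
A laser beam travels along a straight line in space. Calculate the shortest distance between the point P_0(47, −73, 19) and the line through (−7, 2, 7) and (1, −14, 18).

A direction vector is d = (8, −16, 11).
AP = (54, −75, 12); AP·d = 1764, |AP|² = 8685, |d|² = 441.
distance² = |AP|² − (AP·d)²/|d|² = 8685 − 3111696/441 = 1629, so the distance is 3√181.

3√181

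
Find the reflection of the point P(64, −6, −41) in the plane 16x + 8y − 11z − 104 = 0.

With n = (16, 8, −11), the signed offset is (n·P − 104)/|n|² = 1323/441 = 3.
P' = P − 2t·n = (64, −6, −41) − 6·(16, 8, −11) = (−32, −54, 25).

(-32, -54, 25)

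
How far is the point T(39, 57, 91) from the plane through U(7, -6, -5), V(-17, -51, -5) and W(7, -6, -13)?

24/17

UV = (-24, -45, 0) and UW = (0, 0, -8), so a normal is n = UV × UW = (360, -192, 0).
n = (360, -192, 0); n·P − 3672 = -576; |n| = 408; distance = 576/408 = 24/17.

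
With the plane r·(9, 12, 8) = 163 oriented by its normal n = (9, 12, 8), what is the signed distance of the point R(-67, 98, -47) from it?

n·R − 163 = 34.
|n| = 17, so the signed distance is 34/17 = 2.

2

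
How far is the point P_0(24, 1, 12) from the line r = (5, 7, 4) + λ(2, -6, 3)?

√265

Direction vector d = (2, -6, 3).
AP = (19, -6, 8), and AP × d = (30, -41, -102).
|AP × d|² = 12985 and |d|² = 49, so the distance is √(12985/49) = √265.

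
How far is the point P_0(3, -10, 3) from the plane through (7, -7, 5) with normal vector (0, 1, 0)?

The plane has equation n·(r − (7, -7, 5)) = 0, i.e. n·r = -7.
Then n·(3, -10, 3) - (-7) = -3.
|n| = √(0 + 1 + 0) = 1, so the distance is |-3|/1 = 3.

3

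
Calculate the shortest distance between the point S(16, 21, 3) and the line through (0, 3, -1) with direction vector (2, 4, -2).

2√53

Direction vector d = (2, 4, -2).
AP = (16, 18, 4); AP·d = 96, |AP|² = 596, |d|² = 24.
distance² = |AP|² − (AP·d)²/|d|² = 596 − 9216/24 = 212, so the distance is 2√53.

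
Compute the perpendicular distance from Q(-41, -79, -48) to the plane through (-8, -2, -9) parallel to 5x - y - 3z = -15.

Parallel planes share the normal n = (5, -1, -3); since (-8, -2, -9) lies on the plane, its equation is 5x - y - 3z = -11.
Then n·(-41, -79, -48) - (-11) = 29.
|n| = √(25 + 1 + 9) = √35, so the distance is |29|/√35 = 29/√35.

29√35/35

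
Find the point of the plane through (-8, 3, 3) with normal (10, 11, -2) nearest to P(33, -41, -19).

(103/3, -593/15, -289/15)

The perpendicular from P has direction n = (10, 11, -2): r = (33, -41, -19) + λ(10, 11, -2).
Substitute into the plane: n·(P + λn) = -53 gives -83 + 225λ = -53, so λ = 2/15.
Foot = (33, -41, -19) + (2/15)·(10, 11, -2) = (103/3, -593/15, -289/15).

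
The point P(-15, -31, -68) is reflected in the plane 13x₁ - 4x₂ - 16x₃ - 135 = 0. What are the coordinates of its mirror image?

n = (13, -4, -16), |n|² = 441, n·P − 135 = 882, so t = 882/441 = 2.
Foot F = P − 2·n = (-41, -23, -36); the reflection is 2F − P = (-67, -15, -4).

(-67, -15, -4)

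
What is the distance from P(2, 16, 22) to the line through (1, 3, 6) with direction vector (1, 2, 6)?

Direction vector d = (1, 2, 6).
AP = (1, 13, 16); AP·d = 123, |AP|² = 426, |d|² = 41.
distance² = |AP|² − (AP·d)²/|d|² = 426 − 15129/41 = 57, so the distance is √57.

√57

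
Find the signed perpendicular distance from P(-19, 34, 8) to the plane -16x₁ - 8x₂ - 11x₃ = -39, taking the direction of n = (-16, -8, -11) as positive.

-17/21

n·P − (-39) = -17.
|n| = 21, so the signed distance is -17/21.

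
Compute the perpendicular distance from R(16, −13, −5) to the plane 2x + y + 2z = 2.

n = (2, 1, 2); n·P − 2 = 7; |n| = 3; distance = 7/3.

7/3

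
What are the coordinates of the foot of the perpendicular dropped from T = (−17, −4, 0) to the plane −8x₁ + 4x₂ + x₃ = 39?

(-9, -8, -1)

The perpendicular from T has direction n = (−8, 4, 1): r = (−17, −4, 0) + λ(−8, 4, 1).
Substitute into the plane: n·(T + λn) = 39 gives 120 + 81λ = 39, so λ = -1.
Foot = (−17, −4, 0) + (-1)·(−8, 4, 1) = (−9, −8, −1).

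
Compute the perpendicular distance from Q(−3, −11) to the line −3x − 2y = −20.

The normal to the line is n = (−3, −2) with |n| = √13.
|n·Q − (-20)| = |31 − (-20)| = 51, so the distance is 51/√13.

51/√13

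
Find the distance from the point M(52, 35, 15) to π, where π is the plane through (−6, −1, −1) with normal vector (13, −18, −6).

The plane has equation n·(r − (−6, −1, −1)) = 0, i.e. n·r = -54.
d = |13·52 + (-18)·35 + (-6)·15 − (-54)| / √(169 + 324 + 36) = |10| / 23 = 10/23.

10/23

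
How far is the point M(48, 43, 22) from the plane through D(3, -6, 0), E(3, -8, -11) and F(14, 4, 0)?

3

DE = (0, -2, -11) and DF = (11, 10, 0), so a normal is n = DE × DF = (110, -121, 22).
d = |110·48 + (-121)·43 + 22·22 − 1056| / √(12100 + 14641 + 484) = |-495| / 165 = 3.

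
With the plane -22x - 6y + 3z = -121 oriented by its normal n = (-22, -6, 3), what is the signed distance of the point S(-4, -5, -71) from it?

n·S − (-121) = 26.
|n| = 23, so the signed distance is 26/23.

26/23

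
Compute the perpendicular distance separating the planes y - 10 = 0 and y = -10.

20

With common normal n = (0, 1, 0) (|n| = 1), the distance is |10 − (-10)|/|n| = 20/1 = 20.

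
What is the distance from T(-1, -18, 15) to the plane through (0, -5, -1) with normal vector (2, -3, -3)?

The plane has equation n·(r − (0, -5, -1)) = 0, i.e. n·r = 18.
Then n·(-1, -18, 15) - 18 = -11.
|n| = √(4 + 9 + 9) = √22, so the distance is |-11|/√22 = √22/2.

√22/2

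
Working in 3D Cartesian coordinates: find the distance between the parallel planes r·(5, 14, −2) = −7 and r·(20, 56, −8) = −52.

2/5

Divide the second equation by 4 to match normals: 5x₁ + 14x₂ − 2x₃ = -13.
Both planes have normal n = (5, 14, −2), |n| = 15. Any point on the first plane is at distance |(-13) − (-7)|/|n| = 6/15 = 2/5 from the second.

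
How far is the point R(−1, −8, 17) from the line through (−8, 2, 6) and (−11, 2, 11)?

A direction vector is d = (−3, 0, 5).
AP = (7, −10, 11), and AP × d = (−50, −68, −30).
|AP × d|² = 8024 and |d|² = 34, so the distance is √(8024/34) = √236 = 2√59.

2√59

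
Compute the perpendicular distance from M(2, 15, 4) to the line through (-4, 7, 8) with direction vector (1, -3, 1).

6√2

Direction vector d = (1, -3, 1).
AP = (6, 8, -4); AP·d = -22, |AP|² = 116, |d|² = 11.
distance² = |AP|² − (AP·d)²/|d|² = 116 − 484/11 = 72, so the distance is 6√2.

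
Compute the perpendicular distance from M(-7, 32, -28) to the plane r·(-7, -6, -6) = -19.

4

n = (-7, -6, -6); n·P − (-19) = 44; |n| = 11; distance = 44/11 = 4.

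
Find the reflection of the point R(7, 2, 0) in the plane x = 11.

(15, 2, 0)

n = (1, 0, 0), |n|² = 1, n·R − 11 = -4, so t = -4/1 = -4.
Foot F = R − (-4)·n = (11, 2, 0); the reflection is 2F − R = (15, 2, 0).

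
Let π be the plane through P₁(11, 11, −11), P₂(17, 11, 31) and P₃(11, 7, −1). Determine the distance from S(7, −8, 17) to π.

P₁P₂ = (6, 0, 42) and P₁P₃ = (0, −4, 10), so a normal is n = P₁P₂ × P₁P₃ = (168, −60, −24).
Then n·(7, −8, 17) − 1452 = −204.
|n| = √(28224 + 3600 + 576) = 180, so the distance is |-204|/180 = 17/15.

17/15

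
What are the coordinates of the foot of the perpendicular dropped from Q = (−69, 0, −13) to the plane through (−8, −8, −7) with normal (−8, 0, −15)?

(-53, 0, 17)

The perpendicular from Q has direction n = (−8, 0, −15): r = (−69, 0, −13) + μ(−8, 0, −15).
Substitute into the plane: n·(Q + μn) = 169 gives 747 + 289μ = 169, so μ = -2.
Foot = (−69, 0, −13) + (-2)·(−8, 0, −15) = (−53, 0, 17).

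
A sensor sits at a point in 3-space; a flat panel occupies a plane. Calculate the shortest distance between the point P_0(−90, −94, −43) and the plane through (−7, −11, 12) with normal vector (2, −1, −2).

9

The plane has equation n·(r − (−7, −11, 12)) = 0, i.e. n·r = -27.
Then n·(−90, −94, −43) − (−27) = 27.
|n| = √(4 + 1 + 4) = 3, so the distance is |27|/3 = 9.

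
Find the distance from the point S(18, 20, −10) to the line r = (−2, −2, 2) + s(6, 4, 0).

Direction vector d = (6, 4, 0).
AP = (20, 22, −12); AP·d = 208, |AP|² = 1028, |d|² = 52.
distance² = |AP|² − (AP·d)²/|d|² = 1028 − 43264/52 = 196, so the distance is 14.

14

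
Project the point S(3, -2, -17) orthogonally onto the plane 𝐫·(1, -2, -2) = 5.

The perpendicular from S has direction n = (1, -2, -2): r = (3, -2, -17) + t(1, -2, -2).
Substitute into the plane: n·(S + tn) = 5 gives 41 + 9t = 5, so t = -4.
Foot = (3, -2, -17) + (-4)·(1, -2, -2) = (-1, 6, -9).

(-1, 6, -9)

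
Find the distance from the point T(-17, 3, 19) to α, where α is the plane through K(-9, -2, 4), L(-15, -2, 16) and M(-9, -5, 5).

√46/23

KL = (-6, 0, 12) and KM = (0, -3, 1), so a normal is n = KL × KM = (36, 6, 18).
d = |36·(-17) + 6·3 + 18·19 − (-264)| / √(1296 + 36 + 324) = |12| / (6√46) = 2/√46.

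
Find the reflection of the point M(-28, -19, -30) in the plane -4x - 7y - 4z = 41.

(4, 37, 2)

With n = (-4, -7, -4), the signed offset is (n·M − 41)/|n|² = 324/81 = 4.
M' = M − 2t·n = (-28, -19, -30) − 8·(-4, -7, -4) = (4, 37, 2).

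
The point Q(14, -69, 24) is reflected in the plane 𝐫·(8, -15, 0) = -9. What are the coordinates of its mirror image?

(-50, 51, 24)

n = (8, -15, 0), |n|² = 289, n·Q − (-9) = 1156, so t = 1156/289 = 4.
Foot F = Q − 4·n = (-18, -9, 24); the reflection is 2F − Q = (-50, 51, 24).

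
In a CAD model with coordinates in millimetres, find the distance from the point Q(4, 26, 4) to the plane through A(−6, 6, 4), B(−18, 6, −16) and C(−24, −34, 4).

AB = (−12, 0, −20) and AC = (−18, −40, 0), so a normal is n = AB × AC = (−800, 360, 480).
n = (−800, 360, 480); n·P − 8880 = -800; |n| = 1000; distance = 800/1000 = 4/5.

4/5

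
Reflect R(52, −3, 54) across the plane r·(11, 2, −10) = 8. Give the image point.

(1256/25, -83/25, 278/5)

n = (11, 2, −10), |n|² = 225, n·R − 8 = 18, so t = 18/225 = 2/25.
Foot F = R − (2/25)·n = (1278/25, −79/25, 274/5); the reflection is 2F − R = (1256/25, −83/25, 278/5).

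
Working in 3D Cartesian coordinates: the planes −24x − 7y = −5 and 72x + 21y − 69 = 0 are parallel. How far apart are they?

18/25

Divide the second equation by -3 to match normals: −24x − 7y = -23.
Both planes have normal n = (−24, −7, 0), |n| = 25. Any point on the first plane is at distance |(-23) − (-5)|/|n| = 18/25 from the second.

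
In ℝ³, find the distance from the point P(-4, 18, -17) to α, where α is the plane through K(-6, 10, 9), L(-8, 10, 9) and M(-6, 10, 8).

8

KL = (-2, 0, 0) and KM = (0, 0, -1), so a normal is n = KL × KM = (0, -2, 0).
d = |(-2)·18 − (-20)| / √(0 + 4 + 0) = |-16| / 2 = 8.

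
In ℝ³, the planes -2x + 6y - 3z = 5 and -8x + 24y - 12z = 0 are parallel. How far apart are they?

Divide the second equation by 4 to match normals: -2x + 6y - 3z = 0.
With common normal n = (-2, 6, -3) (|n| = 7), the distance is |5 − 0|/|n| = 5/7.

5/7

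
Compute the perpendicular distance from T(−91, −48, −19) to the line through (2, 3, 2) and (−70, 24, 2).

A direction vector is d = (−72, 21, 0).
AP = (−93, −51, −21), and AP × d = (441, 1512, −5625).
|AP × d|² = 34121250 and |d|² = 5625, so the distance is √(34121250/5625) = √6066 = 3√674.

3√674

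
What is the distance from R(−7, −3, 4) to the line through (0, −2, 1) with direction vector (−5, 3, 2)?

√21

Direction vector d = (−5, 3, 2).
AP = (−7, −1, 3); AP·d = 38, |AP|² = 59, |d|² = 38.
distance² = |AP|² − (AP·d)²/|d|² = 59 − 1444/38 = 21, so the distance is √21.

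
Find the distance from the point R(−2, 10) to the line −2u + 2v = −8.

8√2

The normal to the line is n = (−2, 2) with |n| = 2√2.
|n·R − (-8)| = |24 − (-8)| = 32, so the distance is 32/(2√2) = 8√2.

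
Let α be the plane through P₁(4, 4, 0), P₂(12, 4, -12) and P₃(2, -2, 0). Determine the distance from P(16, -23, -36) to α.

9√14/14

P₁P₂ = (8, 0, -12) and P₁P₃ = (-2, -6, 0), so a normal is n = P₁P₂ × P₁P₃ = (-72, 24, -48).
Then n·(16, -23, -36) - (-192) = 216.
|n| = √(5184 + 576 + 2304) = 24√14, so the distance is |216|/(24√14) = 9/√14.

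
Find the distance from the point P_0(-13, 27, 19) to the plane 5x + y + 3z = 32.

d = |5·(-13) + 1·27 + 3·19 − 32| / √(25 + 1 + 9) = |-13| / √35 = 13/√35.

13/√35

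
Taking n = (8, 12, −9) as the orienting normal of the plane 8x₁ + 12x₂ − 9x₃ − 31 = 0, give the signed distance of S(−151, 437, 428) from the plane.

n·S − 31 = 153.
|n| = 17, so the signed distance is 153/17 = 9.

9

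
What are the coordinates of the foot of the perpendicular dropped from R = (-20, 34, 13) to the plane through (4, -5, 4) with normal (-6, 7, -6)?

n = (-6, 7, -6), |n|² = 121, and n·R − (-83) = 363.
t = 363/121 = 3, so the foot is R − t·n = (-20, 34, 13) − 3·(-6, 7, -6) = (-2, 13, 31).

(-2, 13, 31)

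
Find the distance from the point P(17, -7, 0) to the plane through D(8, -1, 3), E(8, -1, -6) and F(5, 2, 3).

DE = (0, 0, -9) and DF = (-3, 3, 0), so a normal is n = DE × DF = (27, 27, 0).
Then n·(17, -7, 0) - 189 = 81.
|n| = √(729 + 729 + 0) = 27√2, so the distance is |81|/(27√2) = 3/√2.

3/√2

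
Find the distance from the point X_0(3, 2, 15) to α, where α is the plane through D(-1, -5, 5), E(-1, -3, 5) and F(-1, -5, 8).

DE = (0, 2, 0) and DF = (0, 0, 3), so a normal is n = DE × DF = (6, 0, 0).
n = (6, 0, 0); n·P − (-6) = 24; |n| = 6; distance = 24/6 = 4.

4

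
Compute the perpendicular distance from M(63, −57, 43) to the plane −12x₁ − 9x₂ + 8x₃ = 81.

20/17

n = (−12, −9, 8); n·P − 81 = 20; |n| = 17; distance = 20/17.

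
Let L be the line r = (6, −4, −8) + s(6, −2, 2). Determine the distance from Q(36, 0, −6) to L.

Direction vector d = (6, −2, 2).
AP = (30, 4, 2), and AP × d = (12, −48, −84).
|AP × d|² = 9504 and |d|² = 44, so the distance is √(9504/44) = √216 = 6√6.

6√6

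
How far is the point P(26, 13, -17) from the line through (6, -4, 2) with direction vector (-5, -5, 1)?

3√26

Direction vector d = (-5, -5, 1).
AP = (20, 17, -19), and AP × d = (-78, 75, -15).
|AP × d|² = 11934 and |d|² = 51, so the distance is √(11934/51) = √234 = 3√26.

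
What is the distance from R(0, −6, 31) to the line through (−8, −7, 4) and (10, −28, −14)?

A direction vector is d = (18, −21, −18).
AP = (8, 1, 27); AP·d = -363, |AP|² = 794, |d|² = 1089.
distance² = |AP|² − (AP·d)²/|d|² = 794 − 131769/1089 = 673, so the distance is √673.

√673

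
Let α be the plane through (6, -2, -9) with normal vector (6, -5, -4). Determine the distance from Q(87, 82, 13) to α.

2√77/7

The plane has equation n·(r − (6, -2, -9)) = 0, i.e. n·r = 82.
Then n·(87, 82, 13) - 82 = -22.
|n| = √(36 + 25 + 16) = √77, so the distance is |-22|/√77 = 2√77/7.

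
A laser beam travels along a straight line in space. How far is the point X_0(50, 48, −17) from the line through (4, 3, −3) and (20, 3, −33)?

A direction vector is d = (16, 0, −30).
AP = (46, 45, −14); AP·d = 1156, |AP|² = 4337, |d|² = 1156.
distance² = |AP|² − (AP·d)²/|d|² = 4337 − 1336336/1156 = 3181, so the distance is √3181.

√3181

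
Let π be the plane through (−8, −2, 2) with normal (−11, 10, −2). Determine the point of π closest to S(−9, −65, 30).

The perpendicular from S has direction n = (−11, 10, −2): r = (−9, −65, 30) + λ(−11, 10, −2).
Substitute into the plane: n·(S + λn) = 64 gives -611 + 225λ = 64, so λ = 3.
Foot = (−9, −65, 30) + 3·(−11, 10, −2) = (−42, −35, 24).

(-42, -35, 24)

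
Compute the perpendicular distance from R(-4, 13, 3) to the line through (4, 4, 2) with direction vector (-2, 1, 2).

√65

Direction vector d = (-2, 1, 2).
AP = (-8, 9, 1), and AP × d = (17, 14, 10).
|AP × d|² = 585 and |d|² = 9, so the distance is √(585/9) = √65.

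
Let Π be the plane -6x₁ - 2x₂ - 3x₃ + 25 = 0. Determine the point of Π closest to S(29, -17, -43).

The perpendicular from S has direction n = (-6, -2, -3): r = (29, -17, -43) + t(-6, -2, -3).
Substitute into the plane: n·(S + tn) = -25 gives -11 + 49t = -25, so t = -2/7.
Foot = (29, -17, -43) + (-2/7)·(-6, -2, -3) = (215/7, -115/7, -295/7).

(215/7, -115/7, -295/7)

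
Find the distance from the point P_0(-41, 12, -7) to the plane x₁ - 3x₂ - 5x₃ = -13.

29√35/35

d = |1·(-41) + (-3)·12 + (-5)·(-7) − (-13)| / √(1 + 9 + 25) = |-29| / √35 = 29/√35.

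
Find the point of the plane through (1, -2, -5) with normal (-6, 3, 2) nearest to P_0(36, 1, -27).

The perpendicular from P_0 has direction n = (-6, 3, 2): r = (36, 1, -27) + t(-6, 3, 2).
Substitute into the plane: n·(P_0 + tn) = -22 gives -267 + 49t = -22, so t = 5.
Foot = (36, 1, -27) + 5·(-6, 3, 2) = (6, 16, -17).

(6, 16, -17)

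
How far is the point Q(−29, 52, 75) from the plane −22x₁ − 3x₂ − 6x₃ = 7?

Normal vector n = (−22, −3, −6), and n·(−29, 52, 75) − 7 = 25.
|n| = √(484 + 9 + 36) = 23, so the distance is |25|/23 = 25/23.

25/23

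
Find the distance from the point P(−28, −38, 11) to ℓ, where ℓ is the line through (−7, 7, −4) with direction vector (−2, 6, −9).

Direction vector d = (−2, 6, −9).
AP = (−21, −45, 15), and AP × d = (315, −219, −216).
|AP × d|² = 193842 and |d|² = 121, so the distance is √(193842/121) = √1602 = 3√178.

3√178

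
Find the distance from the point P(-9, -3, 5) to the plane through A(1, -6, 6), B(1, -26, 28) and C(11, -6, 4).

AB = (0, -20, 22) and AC = (10, 0, -2), so a normal is n = AB × AC = (40, 220, 200).
Then n·(-9, -3, 5) - (-80) = 60.
|n| = √(1600 + 48400 + 40000) = 300, so the distance is |60|/300 = 1/5.

1/5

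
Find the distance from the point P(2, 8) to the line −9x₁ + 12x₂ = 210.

44/5

d = |(-9)·2 + 12·8 − 210| / √(81 + 144) = |-132|/15 = 44/5.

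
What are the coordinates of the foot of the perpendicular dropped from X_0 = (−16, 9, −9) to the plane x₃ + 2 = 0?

(-16, 9, -2)

n = (0, 0, 1), |n|² = 1, and n·X_0 − (-2) = -7.
t = -7/1 = -7, so the foot is X_0 − t·n = (−16, 9, −9) − (-7)·(0, 0, 1) = (−16, 9, −2).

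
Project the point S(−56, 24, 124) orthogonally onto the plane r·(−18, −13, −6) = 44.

n = (−18, −13, −6), |n|² = 529, and n·S − 44 = -92.
t = -92/529 = -4/23, so the foot is S − t·n = (−56, 24, 124) − (-4/23)·(−18, −13, −6) = (−1360/23, 500/23, 2828/23).

(-1360/23, 500/23, 2828/23)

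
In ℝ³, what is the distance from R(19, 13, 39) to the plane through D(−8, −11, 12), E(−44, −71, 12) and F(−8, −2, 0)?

9/25

DE = (−36, −60, 0) and DF = (0, 9, −12), so a normal is n = DE × DF = (720, −432, −324).
Then n·(19, 13, 39) − (−4896) = 324.
|n| = √(518400 + 186624 + 104976) = 900, so the distance is |324|/900 = 9/25.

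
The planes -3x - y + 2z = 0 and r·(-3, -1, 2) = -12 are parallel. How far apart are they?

12/√14

Both planes have normal n = (-3, -1, 2), |n| = √14. Any point on the first plane is at distance |(-12) − 0|/|n| = 12/√14 from the second.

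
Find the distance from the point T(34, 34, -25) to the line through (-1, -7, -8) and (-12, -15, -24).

9√34

A direction vector is d = (-11, -8, -16).
AP = (35, 41, -17), and AP × d = (-792, 747, 171).
|AP × d|² = 1214514 and |d|² = 441, so the distance is √(1214514/441) = √2754 = 9√34.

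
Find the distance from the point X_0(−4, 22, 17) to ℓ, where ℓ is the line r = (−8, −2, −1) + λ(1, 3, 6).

Direction vector d = (1, 3, 6).
AP = (4, 24, 18); AP·d = 184, |AP|² = 916, |d|² = 46.
distance² = |AP|² − (AP·d)²/|d|² = 916 − 33856/46 = 180, so the distance is 6√5.

6√5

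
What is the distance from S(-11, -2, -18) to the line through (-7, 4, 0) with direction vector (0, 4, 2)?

Direction vector d = (0, 4, 2).
AP = (-4, -6, -18); AP·d = -60, |AP|² = 376, |d|² = 20.
distance² = |AP|² − (AP·d)²/|d|² = 376 − 3600/20 = 196, so the distance is 14.

14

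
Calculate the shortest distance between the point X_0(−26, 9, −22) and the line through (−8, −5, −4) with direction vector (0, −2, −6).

Direction vector d = (0, −2, −6).
AP = (−18, 14, −18), and AP × d = (−120, −108, 36).
|AP × d|² = 27360 and |d|² = 40, so the distance is √(27360/40) = √684 = 6√19.

6√19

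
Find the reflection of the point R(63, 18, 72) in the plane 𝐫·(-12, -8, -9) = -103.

n = (-12, -8, -9), |n|² = 289, n·R − (-103) = -1445, so t = -1445/289 = -5.
Foot F = R − (-5)·n = (3, -22, 27); the reflection is 2F − R = (-57, -62, -18).

(-57, -62, -18)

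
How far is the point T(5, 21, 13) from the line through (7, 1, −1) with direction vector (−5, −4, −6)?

2√73

Direction vector d = (−5, −4, −6).
AP = (−2, 20, 14), and AP × d = (−64, −82, 108).
|AP × d|² = 22484 and |d|² = 77, so the distance is √(22484/77) = √292 = 2√73.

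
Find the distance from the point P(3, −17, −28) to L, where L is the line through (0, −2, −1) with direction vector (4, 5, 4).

15√2

Direction vector d = (4, 5, 4).
AP = (3, −15, −27); AP·d = -171, |AP|² = 963, |d|² = 57.
distance² = |AP|² − (AP·d)²/|d|² = 963 − 29241/57 = 450, so the distance is 15√2.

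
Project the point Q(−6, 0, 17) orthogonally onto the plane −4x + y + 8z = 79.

(-2, -1, 9)

The perpendicular from Q has direction n = (−4, 1, 8): r = (−6, 0, 17) + λ(−4, 1, 8).
Substitute into the plane: n·(Q + λn) = 79 gives 160 + 81λ = 79, so λ = -1.
Foot = (−6, 0, 17) + (-1)·(−4, 1, 8) = (−2, −1, 9).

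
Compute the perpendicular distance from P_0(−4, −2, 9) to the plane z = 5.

4

Normal vector n = (0, 0, 1), and n·(−4, −2, 9) − 5 = 4.
|n| = √(0 + 0 + 1) = 1, so the distance is |4|/1 = 4.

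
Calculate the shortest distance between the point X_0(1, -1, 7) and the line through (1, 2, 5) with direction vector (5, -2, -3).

Direction vector d = (5, -2, -3).
AP = (0, -3, 2); AP·d = 0, |AP|² = 13, |d|² = 38.
distance² = |AP|² − (AP·d)²/|d|² = 13 − 0/38 = 13, so the distance is √13.

√13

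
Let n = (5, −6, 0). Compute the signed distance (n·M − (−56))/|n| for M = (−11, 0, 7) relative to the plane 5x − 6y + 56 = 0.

n·M − (-56) = 1.
|n| = √61, so the signed distance is √61/61.

√61/61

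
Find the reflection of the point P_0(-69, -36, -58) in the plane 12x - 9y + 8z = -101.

n = (12, -9, 8), |n|² = 289, n·P_0 − (-101) = -867, so t = -867/289 = -3.
Foot F = P_0 − (-3)·n = (-33, -63, -34); the reflection is 2F − P_0 = (3, -90, -10).

(3, -90, -10)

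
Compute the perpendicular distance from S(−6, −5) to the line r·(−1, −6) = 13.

23√37/37

d = |(-1)·(-6) + (-6)·(-5) − 13| / √(1 + 36) = |23|/√37 = 23√37/37.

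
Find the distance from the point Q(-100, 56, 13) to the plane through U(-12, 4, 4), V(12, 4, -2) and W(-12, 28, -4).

UV = (24, 0, -6) and UW = (0, 24, -8), so a normal is n = UV × UW = (144, 192, 576).
Then n·(-100, 56, 13) - 1344 = 2496.
|n| = √(20736 + 36864 + 331776) = 624, so the distance is |2496|/624 = 4.

4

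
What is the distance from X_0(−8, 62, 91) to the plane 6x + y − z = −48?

d = |6·(-8) + 1·62 + (-1)·91 − (-48)| / √(36 + 1 + 1) = |-29| / √38 = 29/√38.

29√38/38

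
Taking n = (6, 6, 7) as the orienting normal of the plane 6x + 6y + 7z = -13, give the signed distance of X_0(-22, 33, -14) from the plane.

-19/11

n·X_0 − (-13) = -19.
|n| = 11, so the signed distance is -19/11.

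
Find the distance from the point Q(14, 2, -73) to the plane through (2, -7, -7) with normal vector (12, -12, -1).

The plane has equation n·(r − (2, -7, -7)) = 0, i.e. n·r = 115.
d = |12·14 + (-12)·2 + (-1)·(-73) − 115| / √(144 + 144 + 1) = |102| / 17 = 6.

6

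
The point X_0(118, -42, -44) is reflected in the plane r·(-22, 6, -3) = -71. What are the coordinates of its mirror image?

n = (-22, 6, -3), |n|² = 529, n·X_0 − (-71) = -2645, so t = -2645/529 = -5.
Foot F = X_0 − (-5)·n = (8, -12, -59); the reflection is 2F − X_0 = (-102, 18, -74).

(-102, 18, -74)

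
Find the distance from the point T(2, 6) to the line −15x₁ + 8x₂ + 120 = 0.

d = |(-15)·2 + 8·6 − (-120)| / √(225 + 64) = |138|/17 = 138/17.

138/17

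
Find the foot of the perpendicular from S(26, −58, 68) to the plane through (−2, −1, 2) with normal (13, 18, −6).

(52, -22, 56)

The perpendicular from S has direction n = (13, 18, −6): r = (26, −58, 68) + λ(13, 18, −6).
Substitute into the plane: n·(S + λn) = -56 gives -1114 + 529λ = -56, so λ = 2.
Foot = (26, −58, 68) + 2·(13, 18, −6) = (52, −22, 56).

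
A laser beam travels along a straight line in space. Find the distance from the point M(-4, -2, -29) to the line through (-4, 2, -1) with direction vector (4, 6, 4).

Direction vector d = (4, 6, 4).
AP = (0, -4, -28); AP·d = -136, |AP|² = 800, |d|² = 68.
distance² = |AP|² − (AP·d)²/|d|² = 800 − 18496/68 = 528, so the distance is 4√33.

4√33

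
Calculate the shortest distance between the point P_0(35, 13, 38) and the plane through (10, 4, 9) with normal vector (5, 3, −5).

7√59/59

The plane has equation n·(r − (10, 4, 9)) = 0, i.e. n·r = 17.
Then n·(35, 13, 38) − 17 = 7.
|n| = √(25 + 9 + 25) = √59, so the distance is |7|/√59 = 7√59/59.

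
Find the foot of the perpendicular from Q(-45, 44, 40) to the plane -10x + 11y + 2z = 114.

The perpendicular from Q has direction n = (-10, 11, 2): r = (-45, 44, 40) + λ(-10, 11, 2).
Substitute into the plane: n·(Q + λn) = 114 gives 1014 + 225λ = 114, so λ = -4.
Foot = (-45, 44, 40) + (-4)·(-10, 11, 2) = (-5, 0, 32).

(-5, 0, 32)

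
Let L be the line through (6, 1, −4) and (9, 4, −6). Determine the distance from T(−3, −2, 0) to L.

3√2

A direction vector is d = (3, 3, −2).
AP = (−9, −3, 4), and AP × d = (−6, −6, −18).
|AP × d|² = 396 and |d|² = 22, so the distance is √(396/22) = √18 = 3√2.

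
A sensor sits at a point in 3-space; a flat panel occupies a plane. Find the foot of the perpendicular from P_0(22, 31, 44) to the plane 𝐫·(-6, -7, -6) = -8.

n = (-6, -7, -6), |n|² = 121, and n·P_0 − (-8) = -605.
t = -605/121 = -5, so the foot is P_0 − t·n = (22, 31, 44) − (-5)·(-6, -7, -6) = (-8, -4, 14).

(-8, -4, 14)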